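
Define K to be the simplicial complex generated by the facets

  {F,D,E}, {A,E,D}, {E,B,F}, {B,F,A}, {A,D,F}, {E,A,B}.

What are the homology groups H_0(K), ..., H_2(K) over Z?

Order the vertices as A < B < D < E < F. Listing each simplex with vertices in this order, K has dimension 2 with simplices:

  0-simplices (5): A, B, D, E, F
  1-simplices (9): AB, AD, AE, AF, BE, BF, DE, DF, EF
  2-simplices (6): ABE, ABF, ADE, ADF, BEF, DEF

Hence C_0 ≅ Z^5, C_1 ≅ Z^9, C_2 ≅ Z^6.

Boundary ∂_1: C_1 → C_0 sends each edge [p,q] (with p < q) to q − p. For instance
  ∂DE = E − D.
The 5×9 boundary matrix has rank 4 and Smith normal form diag(1,1,1,1).

The boundary map ∂_2: C_2 → C_1 sends each 2-simplex [p,q,r] to [q,r] − [p,r] + [p,q]. For instance
  ∂DEF = EF − DF + DE,
  ∂ADE = DE − AE + AD.
As a 9×6 matrix over Z this has rank 5, with invariant factors (1,1,1,1,1).

Now H_k = ker ∂_k / im ∂_{k+1}, so:

  H_0: rank C_0 − rank ∂_1 = 5 − 4 = 1, and the invariant factors of ∂_1 are all 1, so H_0 = Z.
  H_1: rank ker ∂_1 − rank ∂_2 = (9 − 4) − 5 = 0, and the invariant factors of ∂_2 are all 1, so H_1 = 0.
  H_2: rank ker ∂_2 − rank ∂_3 = (6 − 5) − 0 = 1, and there is no ∂_3, so H_2 = Z.

As a check, the Euler characteristic is 5 − 9 + 6 = 2, which agrees with 1 − 0 + 1 = 2.

H_0 ≅ Z,  H_1 = 0,  H_2 ≅ Z.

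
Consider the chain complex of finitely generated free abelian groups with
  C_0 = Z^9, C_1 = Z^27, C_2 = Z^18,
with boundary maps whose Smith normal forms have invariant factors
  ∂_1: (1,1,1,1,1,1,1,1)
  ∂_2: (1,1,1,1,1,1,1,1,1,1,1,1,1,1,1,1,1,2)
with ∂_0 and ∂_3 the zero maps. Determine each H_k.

H_0 = Z,  H_1 = Z ⊕ Z/2,  H_2 = 0.

H_0: b_0 = 9 − 0 − 8 = 1; torsion from ∂_1 factors > 1: none. So H_0 = Z.
H_1: b_1 = 27 − 8 − 18 = 1; torsion from ∂_2 factors > 1: [2]. So H_1 = Z ⊕ Z/2.
H_2: b_2 = 18 − 18 − 0 = 0; torsion from ∂_3 factors > 1: none. So H_2 = 0.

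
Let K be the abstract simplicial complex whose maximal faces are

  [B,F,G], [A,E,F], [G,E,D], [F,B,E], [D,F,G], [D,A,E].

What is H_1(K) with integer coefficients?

Take the total order A < B < D < E < F < G on the vertex set. Then K (dimension 2) consists of the simplices:

  0-simplices (6): A, B, D, E, F, G
  1-simplices (12): AD, AE, AF, BE, BF, BG, DE, DF, DG, EF, EG, FG
  2-simplices (6): ADE, AEF, BEF, BFG, DEG, DFG

giving chain groups C_0 ≅ Z^6, C_1 ≅ Z^12, C_2 ≅ Z^6.

Boundary ∂_1: C_1 → C_0 maps an edge to its endpoints' difference, ∂[p,q] = q − p. For instance
  ∂DE = E − D.
The resulting 6×12 matrix has rank 5, and its Smith normal form has invariant factors (1,1,1,1,1).

∂_2: C_2 → C_1 sends each 2-simplex [p,q,r] to [q,r] − [p,r] + [p,q]. For instance
  ∂DFG = FG − DG + DF,
  ∂ADE = DE − AE + AD.
This gives a 12×6 integer matrix of rank 6; reducing to Smith normal form yields diagonal entries (1,1,1,1,1,1).

Computing H_k = (kernel of ∂_k) / (image of ∂_{k+1}):

  H_1: rank ker ∂_1 − rank ∂_2 = (12 − 5) − 6 = 1, and the invariant factors of ∂_2 are all 1, so H_1 = Z.

H_1 = Z.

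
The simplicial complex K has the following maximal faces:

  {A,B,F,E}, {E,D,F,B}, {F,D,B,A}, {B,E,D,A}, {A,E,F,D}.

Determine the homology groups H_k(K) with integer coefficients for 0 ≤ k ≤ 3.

Fix the vertex order A < B < D < E < F and write every simplex with vertices in increasing order. Then dim K = 3 and the simplices of K are:

  0-simplices (5): A, B, D, E, F
  1-simplices (10): AB, AD, AE, AF, BD, BE, BF, DE, DF, EF
  2-simplices (10): ABD, ABE, ABF, ADE, ADF, AEF, BDE, BDF, BEF, DEF
  3-simplices (5): ABDE, ABDF, ABEF, ADEF, BDEF

so the chain groups are C_0 ≅ Z^5, C_1 ≅ Z^10, C_2 ≅ Z^10, C_3 ≅ Z^5.

The boundary map ∂_1: C_1 → C_0 maps an edge to its endpoints' difference, ∂[p,q] = q − p.
As a 5×10 matrix over Z this has rank 4, with invariant factors (1,1,1,1).

∂_2: C_2 → C_1 maps a triangle to the signed sum of its edges. For instance
  ∂ABE = BE − AE + AB,
  ∂ADF = DF − AF + AD.
This gives a 10×10 integer matrix of rank 6; reducing to Smith normal form yields diagonal entries (1,1,1,1,1,1).

The boundary map ∂_3: C_3 → C_2 sends each 3-simplex σ to the alternating sum Σ_i (−1)^i (σ with its i-th vertex removed). For instance
  ∂ABEF = BEF − AEF + ABF − ABE,
  ∂BDEF = DEF − BEF + BDF − BDE.
This gives a 10×5 integer matrix of rank 4; reducing to Smith normal form yields diagonal entries (1,1,1,1).

Computing H_k = (kernel of ∂_k) / (image of ∂_{k+1}):

  H_0: rank C_0 − rank ∂_1 = 5 − 4 = 1, and the invariant factors of ∂_1 are all 1, so H_0 = Z.
  H_1: rank ker ∂_1 − rank ∂_2 = (10 − 4) − 6 = 0, and the invariant factors of ∂_2 are all 1, so H_1 = 0.
  H_2: rank ker ∂_2 − rank ∂_3 = (10 − 6) − 4 = 0, and the invariant factors of ∂_3 are all 1, so H_2 = 0.
  H_3: rank ker ∂_3 − rank ∂_4 = (5 − 4) − 0 = 1, and there is no ∂_4, so H_3 = Z.

H_0 ≅ Z,  H_1 = 0,  H_2 = 0,  H_3 ≅ Z.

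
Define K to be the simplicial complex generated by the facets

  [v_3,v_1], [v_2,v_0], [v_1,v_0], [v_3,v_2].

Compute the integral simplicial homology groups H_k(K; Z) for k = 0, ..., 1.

H_0 = Z,  H_1 = Z.

We work with the vertex ordering v_0 < v_1 < v_2 < v_3. The simplices of K, each written with vertices in increasing order, are:

  0-simplices (4): [v_0], [v_1], [v_2], [v_3]
  1-simplices (4): [v_0,v_1], [v_0,v_2], [v_1,v_3], [v_2,v_3]

Hence C_0 ≅ Z^4, C_1 ≅ Z^4.

∂_1: C_1 → C_0 is given by ∂[p,q] = [q] − [p].
The resulting 4×4 matrix has rank 3, and its Smith normal form has invariant factors (1,1,1).

From H_k ≅ ker(∂_k) / im(∂_{k+1}) we obtain:

  H_0: rank C_0 − rank ∂_1 = 4 − 3 = 1, and the invariant factors of ∂_1 are all 1, so H_0 = Z.
  H_1: rank ker ∂_1 − rank ∂_2 = (4 − 3) − 0 = 1, and there is no ∂_2, so H_1 = Z.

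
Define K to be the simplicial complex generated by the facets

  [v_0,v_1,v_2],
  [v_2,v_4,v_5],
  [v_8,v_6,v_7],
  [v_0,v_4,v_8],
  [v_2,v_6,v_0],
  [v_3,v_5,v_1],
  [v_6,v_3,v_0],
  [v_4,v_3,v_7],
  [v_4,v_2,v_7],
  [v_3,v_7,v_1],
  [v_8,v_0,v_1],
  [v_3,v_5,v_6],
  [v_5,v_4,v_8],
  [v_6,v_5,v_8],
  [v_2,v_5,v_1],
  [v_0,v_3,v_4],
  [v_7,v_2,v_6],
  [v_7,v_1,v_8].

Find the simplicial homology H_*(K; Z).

H_0 ≅ Z,  H_1 ≅ Z^2,  H_2 ≅ Z.

Fix the vertex order v_0 < v_1 < v_2 < v_3 < v_4 < v_5 < v_6 < v_7 < v_8 and write every simplex with vertices in increasing order. Then dim K = 2 and the simplices of K are:

  0-simplices (9): [v_0], [v_1], [v_2], [v_3], [v_4], [v_5], [v_6], [v_7], [v_8]
  1-simplices (27): (27 of them)
  2-simplices (18): (18 of them)

Hence C_0 ≅ Z^9, C_1 ≅ Z^27, C_2 ≅ Z^18.

∂_1: C_1 → C_0 is given by ∂[p,q] = [q] − [p].
This gives a 9×27 integer matrix of rank 8; reducing to Smith normal form yields diagonal entries (1,1,1,1,1,1,1,1).

∂_2: C_2 → C_1 maps a triangle to the signed sum of its edges. For instance
  ∂[v_6,v_7,v_8] = [v_7,v_8] − [v_6,v_8] + [v_6,v_7],
  ∂[v_3,v_4,v_7] = [v_4,v_7] − [v_3,v_7] + [v_3,v_4].
The resulting 27×18 matrix has rank 17, and its Smith normal form has invariant factors (1,1,1,1,1,1,1,1,1,1,1,1,1,1,1,1,1).

Computing H_k = (kernel of ∂_k) / (image of ∂_{k+1}):

  H_0: rank C_0 − rank ∂_1 = 9 − 8 = 1, and the invariant factors of ∂_1 are all 1, so H_0 ≅ Z.
  H_1: rank ker ∂_1 − rank ∂_2 = (27 − 8) − 17 = 2, and the invariant factors of ∂_2 are all 1, so H_1 ≅ Z^2.
  H_2: rank ker ∂_2 − rank ∂_3 = (18 − 17) − 0 = 1, and there is no ∂_3, so H_2 ≅ Z.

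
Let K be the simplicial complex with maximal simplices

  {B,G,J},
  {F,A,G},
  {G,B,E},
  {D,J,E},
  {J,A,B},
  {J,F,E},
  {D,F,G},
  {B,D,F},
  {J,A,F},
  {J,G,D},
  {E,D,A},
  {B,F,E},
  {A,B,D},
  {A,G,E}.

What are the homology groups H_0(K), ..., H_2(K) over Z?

Take the total order A < B < D < E < F < G < J on the vertex set. Then K (dimension 2) consists of the simplices:

  0-simplices (7): A, B, D, E, F, G, J
  1-simplices (21): AB, AD, AE, AF, AG, AJ, BD, BE, BF, BG, BJ, DE, DF, DG, DJ, EF, EG, EJ, FG, FJ, GJ
  2-simplices (14): ABD, ABJ, ADE, AEG, AFG, AFJ, BDF, BEF, BEG, BGJ, DEJ, DFG, DGJ, EFJ

giving chain groups C_0 ≅ Z^7, C_1 ≅ Z^21, C_2 ≅ Z^14.

Boundary ∂_1: C_1 → C_0 maps an edge to its endpoints' difference, ∂[p,q] = q − p.
As a 7×21 matrix over Z this has rank 6, with invariant factors (1,1,1,1,1,1).

The boundary map ∂_2: C_2 → C_1 acts by ∂[p,q,r] = [q,r] − [p,r] + [p,q]. For instance
  ∂EFJ = FJ − EJ + EF,
  ∂DFG = FG − DG + DF.
The resulting 21×14 matrix has rank 13, and its Smith normal form has invariant factors (1,1,1,1,1,1,1,1,1,1,1,1,1).

From H_k ≅ ker(∂_k) / im(∂_{k+1}) we obtain:

  H_0: rank C_0 − rank ∂_1 = 7 − 6 = 1, and the invariant factors of ∂_1 are all 1, so H_0 = Z.
  H_1: rank ker ∂_1 − rank ∂_2 = (21 − 6) − 13 = 2, and the invariant factors of ∂_2 are all 1, so H_1 = Z^2.
  H_2: rank ker ∂_2 − rank ∂_3 = (14 − 13) − 0 = 1, and there is no ∂_3, so H_2 = Z.

H_0 = Z,  H_1 = Z^2,  H_2 = Z.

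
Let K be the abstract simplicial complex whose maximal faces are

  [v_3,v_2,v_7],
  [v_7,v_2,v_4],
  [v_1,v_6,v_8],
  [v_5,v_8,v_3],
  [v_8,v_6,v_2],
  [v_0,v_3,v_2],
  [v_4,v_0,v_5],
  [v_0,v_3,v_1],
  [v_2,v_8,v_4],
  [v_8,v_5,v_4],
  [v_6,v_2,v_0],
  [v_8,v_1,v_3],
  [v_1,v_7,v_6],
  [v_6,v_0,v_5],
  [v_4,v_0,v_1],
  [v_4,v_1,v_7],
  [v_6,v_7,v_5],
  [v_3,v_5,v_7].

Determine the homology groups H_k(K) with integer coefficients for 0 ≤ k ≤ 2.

H_0 ≅ Z,  H_1 ≅ Z^2,  H_2 ≅ Z.

Fix the vertex order v_0 < v_1 < v_2 < v_3 < v_4 < v_5 < v_6 < v_7 < v_8 and write every simplex with vertices in increasing order. Then dim K = 2 and the simplices of K are:

  0-simplices (9): [v_0], [v_1], [v_2], [v_3], [v_4], [v_5], [v_6], [v_7], [v_8]
  1-simplices (27): (27 of them)
  2-simplices (18): (18 of them)

so the chain groups are C_0 ≅ Z^9, C_1 ≅ Z^27, C_2 ≅ Z^18.

∂_1: C_1 → C_0 sends each edge [p,q] (with p < q) to q − p. For instance
  ∂[v_1,v_8] = [v_8] − [v_1].
As a 9×27 matrix over Z this has rank 8, with invariant factors (1,1,1,1,1,1,1,1).

Boundary ∂_2: C_2 → C_1 sends each 2-simplex [p,q,r] to [q,r] − [p,r] + [p,q]. For instance
  ∂[v_4,v_5,v_8] = [v_5,v_8] − [v_4,v_8] + [v_4,v_5],
  ∂[v_1,v_4,v_7] = [v_4,v_7] − [v_1,v_7] + [v_1,v_4].
This gives a 27×18 integer matrix of rank 17; reducing to Smith normal form yields diagonal entries (1,1,1,1,1,1,1,1,1,1,1,1,1,1,1,1,1).

Now H_k = ker ∂_k / im ∂_{k+1}, so:

  H_0: rank C_0 − rank ∂_1 = 9 − 8 = 1, and the invariant factors of ∂_1 are all 1, so H_0 = Z.
  H_1: rank ker ∂_1 − rank ∂_2 = (27 − 8) − 17 = 2, and the invariant factors of ∂_2 are all 1, so H_1 = Z^2.
  H_2: rank ker ∂_2 − rank ∂_3 = (18 − 17) − 0 = 1, and there is no ∂_3, so H_2 = Z.

As a check, the Euler characteristic is 9 − 27 + 18 = 0, which agrees with 1 − 2 + 1 = 0.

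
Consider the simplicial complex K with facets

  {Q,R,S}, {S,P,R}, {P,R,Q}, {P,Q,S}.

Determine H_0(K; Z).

H_0 ≅ Z.

We work with the vertex ordering P < Q < R < S. The simplices of K, each written with vertices in increasing order, are:

  0-simplices (4): P, Q, R, S
  1-simplices (6): PQ, PR, PS, QR, QS, RS
  2-simplices (4): PQR, PQS, PRS, QRS

so the chain groups are C_0 ≅ Z^4, C_1 ≅ Z^6, C_2 ≅ Z^4.

∂_1: C_1 → C_0 maps an edge to its endpoints' difference, ∂[p,q] = q − p. For instance
  ∂PQ = Q − P.
The resulting 4×6 matrix has rank 3, and its Smith normal form has invariant factors (1,1,1).

∂_2: C_2 → C_1 sends each 2-simplex [p,q,r] to [q,r] − [p,r] + [p,q]. For instance
  ∂PQS = QS − PS + PQ,
  ∂QRS = RS − QS + QR.
This gives a 6×4 integer matrix of rank 3; reducing to Smith normal form yields diagonal entries (1,1,1).

Computing H_k = (kernel of ∂_k) / (image of ∂_{k+1}):

  H_0: rank C_0 − rank ∂_1 = 4 − 3 = 1, and the invariant factors of ∂_1 are all 1, so H_0 ≅ Z.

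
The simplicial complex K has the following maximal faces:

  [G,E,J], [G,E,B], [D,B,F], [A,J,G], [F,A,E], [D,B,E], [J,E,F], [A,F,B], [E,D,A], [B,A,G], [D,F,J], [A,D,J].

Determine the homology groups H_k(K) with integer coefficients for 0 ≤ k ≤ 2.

Fix the vertex order A < B < D < E < F < G < J and write every simplex with vertices in increasing order. Then dim K = 2 and the simplices of K are:

  0-simplices (7): A, B, D, E, F, G, J
  1-simplices (18): AB, AD, AE, AF, AG, AJ, BD, BE, BF, BG, DE, DF, DJ, EF, EG, EJ, FJ, GJ
  2-simplices (12): ABF, ABG, ADE, ADJ, AEF, AGJ, BDE, BDF, BEG, DFJ, EFJ, EGJ

Hence C_0 ≅ Z^7, C_1 ≅ Z^18, C_2 ≅ Z^12.

Boundary ∂_1: C_1 → C_0 is given by ∂[p,q] = [q] − [p].
This gives a 7×18 integer matrix of rank 6; reducing to Smith normal form yields diagonal entries (1,1,1,1,1,1).

∂_2: C_2 → C_1 sends each 2-simplex [p,q,r] to [q,r] − [p,r] + [p,q]. For instance
  ∂EFJ = FJ − EJ + EF,
  ∂DFJ = FJ − DJ + DF.
The resulting 18×12 matrix has rank 12, and its Smith normal form has invariant factors (1,1,1,1,1,1,1,1,1,1,1,2).

Reading off H_k = ker ∂_k / im ∂_{k+1}:

  H_0: rank C_0 − rank ∂_1 = 7 − 6 = 1, and the invariant factors of ∂_1 are all 1, so H_0 ≅ Z.
  H_1: rank ker ∂_1 − rank ∂_2 = (18 − 6) − 12 = 0, and ∂_2 has invariant factor 2 > 1, so H_1 ≅ Z/2Z.
  H_2: rank ker ∂_2 − rank ∂_3 = (12 − 12) − 0 = 0, and there is no ∂_3, so H_2 ≅ 0.

(K is a triangulation of the real projective plane RP^2.)

H_0 = Z,  H_1 = Z/2Z,  H_2 = 0.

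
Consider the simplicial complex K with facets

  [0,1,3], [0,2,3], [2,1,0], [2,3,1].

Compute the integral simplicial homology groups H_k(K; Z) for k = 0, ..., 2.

H_0 ≅ Z,  H_1 = 0,  H_2 ≅ Z.

Fix the vertex order 0 < 1 < 2 < 3 and write every simplex with vertices in increasing order. Then dim K = 2 and the simplices of K are:

  0-simplices (4): [0], [1], [2], [3]
  1-simplices (6): [0,1], [0,2], [0,3], [1,2], [1,3], [2,3]
  2-simplices (4): [0,1,2], [0,1,3], [0,2,3], [1,2,3]

so the chain groups are C_0 ≅ Z^4, C_1 ≅ Z^6, C_2 ≅ Z^4.

∂_1: C_1 → C_0 sends each edge [p,q] (with p < q) to q − p. For instance
  ∂[1,3] = [3] − [1].
The 4×6 boundary matrix has rank 3 and Smith normal form diag(1,1,1).

Boundary ∂_2: C_2 → C_1 maps a triangle to the signed sum of its edges. For instance
  ∂[1,2,3] = [2,3] − [1,3] + [1,2],
  ∂[0,1,3] = [1,3] − [0,3] + [0,1].
This gives a 6×4 integer matrix of rank 3; reducing to Smith normal form yields diagonal entries (1,1,1).

From H_k ≅ ker(∂_k) / im(∂_{k+1}) we obtain:

  H_0: rank C_0 − rank ∂_1 = 4 − 3 = 1, and the invariant factors of ∂_1 are all 1, so H_0 ≅ Z.
  H_1: rank ker ∂_1 − rank ∂_2 = (6 − 3) − 3 = 0, and the invariant factors of ∂_2 are all 1, so H_1 ≅ 0.
  H_2: rank ker ∂_2 − rank ∂_3 = (4 − 3) − 0 = 1, and there is no ∂_3, so H_2 ≅ Z.

As a check, the Euler characteristic is 4 − 6 + 4 = 2, which agrees with 1 − 0 + 1 = 2.
(K is a triangulation of the 2-sphere S^2.)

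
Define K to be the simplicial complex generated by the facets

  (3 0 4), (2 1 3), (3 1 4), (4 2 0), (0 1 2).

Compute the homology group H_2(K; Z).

Fix the vertex order 0 < 1 < 2 < 3 < 4 and write every simplex with vertices in increasing order. Then dim K = 2 and the simplices of K are:

  0-simplices (5): [0], [1], [2], [3], [4]
  1-simplices (10): [0,1], [0,2], [0,3], [0,4], [1,2], [1,3], [1,4], [2,3], [2,4], [3,4]
  2-simplices (5): [0,1,2], [0,2,4], [0,3,4], [1,2,3], [1,3,4]

giving chain groups C_0 ≅ Z^5, C_1 ≅ Z^10, C_2 ≅ Z^5.

∂_1: C_1 → C_0 is given by ∂[p,q] = [q] − [p].
The 5×10 boundary matrix has rank 4 and Smith normal form diag(1,1,1,1).

Boundary ∂_2: C_2 → C_1 acts by ∂[p,q,r] = [q,r] − [p,r] + [p,q]. For instance
  ∂[1,2,3] = [2,3] − [1,3] + [1,2],
  ∂[0,1,2] = [1,2] − [0,2] + [0,1].
The 10×5 boundary matrix has rank 5 and Smith normal form diag(1,1,1,1,1).

Reading off H_k = ker ∂_k / im ∂_{k+1}:

  H_2: rank ker ∂_2 − rank ∂_3 = (5 − 5) − 0 = 0, and there is no ∂_3, so H_2 = 0.

H_2 ≅ 0.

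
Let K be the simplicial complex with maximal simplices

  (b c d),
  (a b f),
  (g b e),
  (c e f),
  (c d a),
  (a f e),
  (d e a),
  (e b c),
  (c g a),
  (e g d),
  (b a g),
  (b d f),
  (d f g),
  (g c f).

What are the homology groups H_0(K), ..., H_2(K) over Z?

H_0 = Z,  H_1 = Z^2,  H_2 = Z.

Take the total order a < b < c < d < e < f < g on the vertex set. Then K (dimension 2) consists of the simplices:

  0-simplices (7): a, b, c, d, e, f, g
  1-simplices (21): ab, ac, ad, ae, af, ag, bc, bd, be, bf, bg, cd, ce, cf, cg, de, df, dg, ef, eg, fg
  2-simplices (14): abf, abg, acd, acg, ade, aef, bcd, bce, bdf, beg, cef, cfg, deg, dfg

so the chain groups are C_0 ≅ Z^7, C_1 ≅ Z^21, C_2 ≅ Z^14.

Boundary ∂_1: C_1 → C_0 maps an edge to its endpoints' difference, ∂[p,q] = q − p. For instance
  ∂eg = g − e.
This gives a 7×21 integer matrix of rank 6; reducing to Smith normal form yields diagonal entries (1,1,1,1,1,1).

Boundary ∂_2: C_2 → C_1 sends each 2-simplex [p,q,r] to [q,r] − [p,r] + [p,q]. For instance
  ∂bdf = df − bf + bd,
  ∂aef = ef − af + ae.
The 21×14 boundary matrix has rank 13 and Smith normal form diag(1,1,1,1,1,1,1,1,1,1,1,1,1).

Computing H_k = (kernel of ∂_k) / (image of ∂_{k+1}):

  H_0: rank C_0 − rank ∂_1 = 7 − 6 = 1, and the invariant factors of ∂_1 are all 1, so H_0 ≅ Z.
  H_1: rank ker ∂_1 − rank ∂_2 = (21 − 6) − 13 = 2, and the invariant factors of ∂_2 are all 1, so H_1 ≅ Z^2.
  H_2: rank ker ∂_2 − rank ∂_3 = (14 − 13) − 0 = 1, and there is no ∂_3, so H_2 ≅ Z.

As a check, the Euler characteristic is 7 − 21 + 14 = 0, which agrees with 1 − 2 + 1 = 0.
(K is a triangulation of the torus T^2.)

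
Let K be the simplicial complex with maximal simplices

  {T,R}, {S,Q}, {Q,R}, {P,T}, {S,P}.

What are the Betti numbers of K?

Fix the vertex order P < Q < R < S < T and write every simplex with vertices in increasing order. Then dim K = 1 and the simplices of K are:

  0-simplices (5): P, Q, R, S, T
  1-simplices (5): PS, PT, QR, QS, RT

giving chain groups C_0 ≅ Z^5, C_1 ≅ Z^5.

∂_1: C_1 → C_0 maps an edge to its endpoints' difference, ∂[p,q] = q − p. For instance
  ∂PT = T − P.
The 5×5 boundary matrix has rank 4 and Smith normal form diag(1,1,1,1).

Reading off H_k = ker ∂_k / im ∂_{k+1}:

  H_0: rank C_0 − rank ∂_1 = 5 − 4 = 1, and the invariant factors of ∂_1 are all 1, so H_0 = Z.
  H_1: rank ker ∂_1 − rank ∂_2 = (5 − 4) − 0 = 1, and there is no ∂_2, so H_1 = Z.

As a check, the Euler characteristic is 5 − 5 = 0, which agrees with 1 − 1 = 0.

Hence the Betti numbers are b_0 = 1, b_1 = 1.

b_0 = 1, b_1 = 1.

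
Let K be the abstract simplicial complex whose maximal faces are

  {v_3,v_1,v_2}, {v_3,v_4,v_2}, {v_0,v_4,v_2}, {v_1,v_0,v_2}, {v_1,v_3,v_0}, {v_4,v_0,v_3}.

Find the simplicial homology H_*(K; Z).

Take the total order v_0 < v_1 < v_2 < v_3 < v_4 on the vertex set. Then K (dimension 2) consists of the simplices:

  0-simplices (5): [v_0], [v_1], [v_2], [v_3], [v_4]
  1-simplices (9): [v_0,v_1], [v_0,v_2], [v_0,v_3], [v_0,v_4], [v_1,v_2], [v_1,v_3], [v_2,v_3], [v_2,v_4], [v_3,v_4]
  2-simplices (6): [v_0,v_1,v_2], [v_0,v_1,v_3], [v_0,v_2,v_4], [v_0,v_3,v_4], [v_1,v_2,v_3], [v_2,v_3,v_4]

so the chain groups are C_0 ≅ Z^5, C_1 ≅ Z^9, C_2 ≅ Z^6.

∂_1: C_1 → C_0 sends each edge [p,q] (with p < q) to q − p. For instance
  ∂[v_0,v_2] = [v_2] − [v_0].
The 5×9 boundary matrix has rank 4 and Smith normal form diag(1,1,1,1).

Boundary ∂_2: C_2 → C_1 sends each 2-simplex [p,q,r] to [q,r] − [p,r] + [p,q]. For instance
  ∂[v_2,v_3,v_4] = [v_3,v_4] − [v_2,v_4] + [v_2,v_3],
  ∂[v_1,v_2,v_3] = [v_2,v_3] − [v_1,v_3] + [v_1,v_2].
The resulting 9×6 matrix has rank 5, and its Smith normal form has invariant factors (1,1,1,1,1).

From H_k ≅ ker(∂_k) / im(∂_{k+1}) we obtain:

  H_0: rank C_0 − rank ∂_1 = 5 − 4 = 1, and the invariant factors of ∂_1 are all 1, so H_0 ≅ Z.
  H_1: rank ker ∂_1 − rank ∂_2 = (9 − 4) − 5 = 0, and the invariant factors of ∂_2 are all 1, so H_1 ≅ 0.
  H_2: rank ker ∂_2 − rank ∂_3 = (6 − 5) − 0 = 1, and there is no ∂_3, so H_2 ≅ Z.

H_0 = Z,  H_1 = 0,  H_2 = Z.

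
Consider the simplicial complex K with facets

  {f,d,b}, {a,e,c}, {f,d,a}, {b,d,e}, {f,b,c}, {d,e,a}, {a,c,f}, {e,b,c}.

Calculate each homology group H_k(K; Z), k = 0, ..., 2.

We work with the vertex ordering a < b < c < d < e < f. The simplices of K, each written with vertices in increasing order, are:

  0-simplices (6): a, b, c, d, e, f
  1-simplices (12): ac, ad, ae, af, bc, bd, be, bf, ce, cf, de, df
  2-simplices (8): ace, acf, ade, adf, bce, bcf, bde, bdf

so the chain groups are C_0 ≅ Z^6, C_1 ≅ Z^12, C_2 ≅ Z^8.

∂_1: C_1 → C_0 is given by ∂[p,q] = [q] − [p].
The 6×12 boundary matrix has rank 5 and Smith normal form diag(1,1,1,1,1).

The boundary map ∂_2: C_2 → C_1 maps a triangle to the signed sum of its edges. For instance
  ∂ade = de − ae + ad,
  ∂acf = cf − af + ac.
The 12×8 boundary matrix has rank 7 and Smith normal form diag(1,1,1,1,1,1,1).

Now H_k = ker ∂_k / im ∂_{k+1}, so:

  H_0: rank C_0 − rank ∂_1 = 6 − 5 = 1, and the invariant factors of ∂_1 are all 1, so H_0 = Z.
  H_1: rank ker ∂_1 − rank ∂_2 = (12 − 5) − 7 = 0, and the invariant factors of ∂_2 are all 1, so H_1 = 0.
  H_2: rank ker ∂_2 − rank ∂_3 = (8 − 7) − 0 = 1, and there is no ∂_3, so H_2 = Z.

H_0 ≅ Z,  H_1 = 0,  H_2 ≅ Z.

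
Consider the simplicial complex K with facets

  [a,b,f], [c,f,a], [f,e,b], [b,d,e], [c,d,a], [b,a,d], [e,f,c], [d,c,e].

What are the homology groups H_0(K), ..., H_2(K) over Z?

H_0 = Z,  H_1 = 0,  H_2 = Z.

Take the total order a < b < c < d < e < f on the vertex set. Then K (dimension 2) consists of the simplices:

  0-simplices (6): a, b, c, d, e, f
  1-simplices (12): ab, ac, ad, af, bd, be, bf, cd, ce, cf, de, ef
  2-simplices (8): abd, abf, acd, acf, bde, bef, cde, cef

so the chain groups are C_0 ≅ Z^6, C_1 ≅ Z^12, C_2 ≅ Z^8.

The boundary map ∂_1: C_1 → C_0 sends each edge [p,q] (with p < q) to q − p. For instance
  ∂cd = d − c.
As a 6×12 matrix over Z this has rank 5, with invariant factors (1,1,1,1,1).

Boundary ∂_2: C_2 → C_1 maps a triangle to the signed sum of its edges. For instance
  ∂abd = bd − ad + ab,
  ∂bef = ef − bf + be.
As a 12×8 matrix over Z this has rank 7, with invariant factors (1,1,1,1,1,1,1).

From H_k ≅ ker(∂_k) / im(∂_{k+1}) we obtain:

  H_0: rank C_0 − rank ∂_1 = 6 − 5 = 1, and the invariant factors of ∂_1 are all 1, so H_0 = Z.
  H_1: rank ker ∂_1 − rank ∂_2 = (12 − 5) − 7 = 0, and the invariant factors of ∂_2 are all 1, so H_1 = 0.
  H_2: rank ker ∂_2 − rank ∂_3 = (8 − 7) − 0 = 1, and there is no ∂_3, so H_2 = Z.

(K is a triangulation of the 2-sphere S^2.)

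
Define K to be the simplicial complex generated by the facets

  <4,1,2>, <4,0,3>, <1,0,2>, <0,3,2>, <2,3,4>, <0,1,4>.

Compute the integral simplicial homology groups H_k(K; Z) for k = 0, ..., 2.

H_0 = Z,  H_1 = 0,  H_2 = Z.

K has 5 vertices, 9 edges, 6 triangles.
rank ∂_0 = 0, rank ∂_1 = 4 ⇒ b_0 = 5 − 0 − 4 = 1; all invariant factors of ∂_1 are 1 so no torsion. So H_0 ≅ Z.
rank ∂_1 = 4, rank ∂_2 = 5 ⇒ b_1 = 9 − 4 − 5 = 0; all invariant factors of ∂_2 are 1 so no torsion. So H_1 ≅ 0.
rank ∂_2 = 5, rank ∂_3 = 0 ⇒ b_2 = 6 − 5 − 0 = 1. So H_2 ≅ Z.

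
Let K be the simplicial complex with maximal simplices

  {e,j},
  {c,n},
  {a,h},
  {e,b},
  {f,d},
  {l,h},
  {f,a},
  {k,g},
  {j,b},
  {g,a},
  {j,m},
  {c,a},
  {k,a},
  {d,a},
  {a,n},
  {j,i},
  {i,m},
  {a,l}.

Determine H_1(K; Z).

We work with the vertex ordering a < b < c < d < e < f < g < h < i < j < k < l < m < n. The simplices of K, each written with vertices in increasing order, are:

  0-simplices (14): a, b, c, d, e, f, g, h, i, j, k, l, m, n
  1-simplices (18): ac, ad, af, ag, ah, ak, al, an, be, bj, cn, df, ej, gk, hl, ij, im, jm

so the chain groups are C_0 ≅ Z^14, C_1 ≅ Z^18.

∂_1: C_1 → C_0 maps an edge to its endpoints' difference, ∂[p,q] = q − p.
This gives a 14×18 integer matrix of rank 12; reducing to Smith normal form yields diagonal entries (1,1,1,1,1,1,1,1,1,1,1,1).

Now H_k = ker ∂_k / im ∂_{k+1}, so:

  H_1: rank ker ∂_1 − rank ∂_2 = (18 − 12) − 0 = 6, and there is no ∂_2, so H_1 ≅ Z^6.

(K is a triangulation of the disjoint union of a wedge of 4 circles and a wedge of 2 circles.)

H_1 ≅ Z^6.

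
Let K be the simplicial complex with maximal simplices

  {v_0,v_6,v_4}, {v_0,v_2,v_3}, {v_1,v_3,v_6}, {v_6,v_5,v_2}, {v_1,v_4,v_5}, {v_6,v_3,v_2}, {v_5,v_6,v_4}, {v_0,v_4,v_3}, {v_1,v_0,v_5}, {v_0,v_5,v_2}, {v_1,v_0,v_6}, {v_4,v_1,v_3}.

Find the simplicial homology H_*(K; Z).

H_0 = Z,  H_1 = Z/2,  H_2 = 0.

Take the total order v_0 < v_1 < v_2 < v_3 < v_4 < v_5 < v_6 on the vertex set. Then K (dimension 2) consists of the simplices:

  0-simplices (7): [v_0], [v_1], [v_2], [v_3], [v_4], [v_5], [v_6]
  1-simplices (18): (18 of them)
  2-simplices (12): (12 of them)

giving chain groups C_0 ≅ Z^7, C_1 ≅ Z^18, C_2 ≅ Z^12.

The boundary map ∂_1: C_1 → C_0 is given by ∂[p,q] = [q] − [p]. For instance
  ∂[v_4,v_5] = [v_5] − [v_4].
The 7×18 boundary matrix has rank 6 and Smith normal form diag(1,1,1,1,1,1).

The boundary map ∂_2: C_2 → C_1 sends each 2-simplex [p,q,r] to [q,r] − [p,r] + [p,q]. For instance
  ∂[v_0,v_3,v_4] = [v_3,v_4] − [v_0,v_4] + [v_0,v_3],
  ∂[v_0,v_2,v_3] = [v_2,v_3] − [v_0,v_3] + [v_0,v_2].
The 18×12 boundary matrix has rank 12 and Smith normal form diag(1,1,1,1,1,1,1,1,1,1,1,2).

Computing H_k = (kernel of ∂_k) / (image of ∂_{k+1}):

  H_0: rank C_0 − rank ∂_1 = 7 − 6 = 1, and the invariant factors of ∂_1 are all 1, so H_0 = Z.
  H_1: rank ker ∂_1 − rank ∂_2 = (18 − 6) − 12 = 0, and ∂_2 has invariant factor 2 > 1, so H_1 = Z/2.
  H_2: rank ker ∂_2 − rank ∂_3 = (12 − 12) − 0 = 0, and there is no ∂_3, so H_2 = 0.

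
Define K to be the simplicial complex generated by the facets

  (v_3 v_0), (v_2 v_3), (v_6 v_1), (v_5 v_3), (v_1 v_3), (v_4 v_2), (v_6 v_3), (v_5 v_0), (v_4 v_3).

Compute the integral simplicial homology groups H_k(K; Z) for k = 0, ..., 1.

H_0 = Z,  H_1 = Z^3.

Order the vertices as v_0 < v_1 < v_2 < v_3 < v_4 < v_5 < v_6. Listing each simplex with vertices in this order, K has dimension 1 with simplices:

  0-simplices (7): [v_0], [v_1], [v_2], [v_3], [v_4], [v_5], [v_6]
  1-simplices (9): [v_0,v_3], [v_0,v_5], [v_1,v_3], [v_1,v_6], [v_2,v_3], [v_2,v_4], [v_3,v_4], [v_3,v_5], [v_3,v_6]

so the chain groups are C_0 ≅ Z^7, C_1 ≅ Z^9.

∂_1: C_1 → C_0 maps an edge to its endpoints' difference, ∂[p,q] = q − p.
This gives a 7×9 integer matrix of rank 6; reducing to Smith normal form yields diagonal entries (1,1,1,1,1,1).

Computing H_k = (kernel of ∂_k) / (image of ∂_{k+1}):

  H_0: rank C_0 − rank ∂_1 = 7 − 6 = 1, and the invariant factors of ∂_1 are all 1, so H_0 ≅ Z.
  H_1: rank ker ∂_1 − rank ∂_2 = (9 − 6) − 0 = 3, and there is no ∂_2, so H_1 ≅ Z^3.

(K is a triangulation of a wedge of 3 circles.)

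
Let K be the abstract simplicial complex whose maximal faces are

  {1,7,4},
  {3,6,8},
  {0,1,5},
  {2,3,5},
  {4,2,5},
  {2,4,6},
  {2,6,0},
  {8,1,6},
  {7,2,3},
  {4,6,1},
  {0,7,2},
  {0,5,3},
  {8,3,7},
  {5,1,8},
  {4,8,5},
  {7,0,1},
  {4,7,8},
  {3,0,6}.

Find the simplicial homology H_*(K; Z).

H_0 ≅ Z,  H_1 ≅ Z ⊕ Z_2,  H_2 = 0.

We work with the vertex ordering 0 < 1 < 2 < 3 < 4 < 5 < 6 < 7 < 8. The simplices of K, each written with vertices in increasing order, are:

  0-simplices (9): [0], [1], [2], [3], [4], [5], [6], [7], [8]
  1-simplices (27): (27 of them)
  2-simplices (18): [0,1,5], [0,1,7], [0,2,6], [0,2,7], [0,3,5], [0,3,6], [1,4,6], [1,4,7], [1,5,8], [1,6,8], [2,3,5], [2,3,7], [2,4,5], [2,4,6], [3,6,8], [3,7,8], [4,5,8], [4,7,8]

Hence C_0 ≅ Z^9, C_1 ≅ Z^27, C_2 ≅ Z^18.

Boundary ∂_1: C_1 → C_0 maps an edge to its endpoints' difference, ∂[p,q] = q − p. For instance
  ∂[3,7] = [7] − [3].
As a 9×27 matrix over Z this has rank 8, with invariant factors (1,1,1,1,1,1,1,1).

Boundary ∂_2: C_2 → C_1 sends each 2-simplex [p,q,r] to [q,r] − [p,r] + [p,q]. For instance
  ∂[1,4,6] = [4,6] − [1,6] + [1,4],
  ∂[2,3,7] = [3,7] − [2,7] + [2,3].
This gives a 27×18 integer matrix of rank 18; reducing to Smith normal form yields diagonal entries (1,1,1,1,1,1,1,1,1,1,1,1,1,1,1,1,1,2).

Reading off H_k = ker ∂_k / im ∂_{k+1}:

  H_0: rank C_0 − rank ∂_1 = 9 − 8 = 1, and the invariant factors of ∂_1 are all 1, so H_0 ≅ Z.
  H_1: rank ker ∂_1 − rank ∂_2 = (27 − 8) − 18 = 1, and ∂_2 has invariant factor 2 > 1, so H_1 ≅ Z ⊕ Z_2.
  H_2: rank ker ∂_2 − rank ∂_3 = (18 − 18) − 0 = 0, and there is no ∂_3, so H_2 ≅ 0.

As a check, the Euler characteristic is 9 − 27 + 18 = 0, which agrees with 1 − 1 + 0 = 0.
(K is a triangulation of the Klein bottle.)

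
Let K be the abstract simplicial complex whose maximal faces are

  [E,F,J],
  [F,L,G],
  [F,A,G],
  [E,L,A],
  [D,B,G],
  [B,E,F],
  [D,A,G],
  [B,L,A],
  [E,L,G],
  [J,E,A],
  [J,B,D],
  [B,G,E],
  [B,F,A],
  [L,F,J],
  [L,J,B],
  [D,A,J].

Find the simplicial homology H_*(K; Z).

H_0 = Z,  H_1 = Z^2,  H_2 = Z.

Take the total order A < B < D < E < F < G < J < L on the vertex set. Then K (dimension 2) consists of the simplices:

  0-simplices (8): A, B, D, E, F, G, J, L
  1-simplices (24): AB, AD, AE, AF, AG, AJ, AL, BD, BE, BF, BG, BJ, BL, DG, DJ, EF, EG, EJ, EL, FG, FJ, FL, GL, JL
  2-simplices (16): ABF, ABL, ADG, ADJ, AEJ, AEL, AFG, BDG, BDJ, BEF, BEG, BJL, EFJ, EGL, FGL, FJL

Hence C_0 ≅ Z^8, C_1 ≅ Z^24, C_2 ≅ Z^16.

The boundary map ∂_1: C_1 → C_0 sends each edge [p,q] (with p < q) to q − p.
The resulting 8×24 matrix has rank 7, and its Smith normal form has invariant factors (1,1,1,1,1,1,1).

Boundary ∂_2: C_2 → C_1 acts by ∂[p,q,r] = [q,r] − [p,r] + [p,q]. For instance
  ∂ADJ = DJ − AJ + AD,
  ∂EGL = GL − EL + EG.
The 24×16 boundary matrix has rank 15 and Smith normal form diag(1,1,1,1,1,1,1,1,1,1,1,1,1,1,1).

Reading off H_k = ker ∂_k / im ∂_{k+1}:

  H_0: rank C_0 − rank ∂_1 = 8 − 7 = 1, and the invariant factors of ∂_1 are all 1, so H_0 = Z.
  H_1: rank ker ∂_1 − rank ∂_2 = (24 − 7) − 15 = 2, and the invariant factors of ∂_2 are all 1, so H_1 = Z^2.
  H_2: rank ker ∂_2 − rank ∂_3 = (16 − 15) − 0 = 1, and there is no ∂_3, so H_2 = Z.

As a check, the Euler characteristic is 8 − 24 + 16 = 0, which agrees with 1 − 2 + 1 = 0.
(K is a triangulation of the torus T^2.)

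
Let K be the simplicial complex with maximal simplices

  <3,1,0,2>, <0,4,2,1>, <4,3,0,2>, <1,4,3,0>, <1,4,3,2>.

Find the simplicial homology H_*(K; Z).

K has 5 vertices, 10 edges, 10 triangles, 5 3-simplices.
rank ∂_0 = 0, rank ∂_1 = 4 ⇒ b_0 = 5 − 0 − 4 = 1; all invariant factors of ∂_1 are 1 so no torsion. So H_0 = Z.
rank ∂_1 = 4, rank ∂_2 = 6 ⇒ b_1 = 10 − 4 − 6 = 0; all invariant factors of ∂_2 are 1 so no torsion. So H_1 = 0.
rank ∂_2 = 6, rank ∂_3 = 4 ⇒ b_2 = 10 − 6 − 4 = 0; all invariant factors of ∂_3 are 1 so no torsion. So H_2 = 0.
rank ∂_3 = 4, rank ∂_4 = 0 ⇒ b_3 = 5 − 4 − 0 = 1. So H_3 = Z.

H_0 = Z,  H_1 = 0,  H_2 = 0,  H_3 = Z.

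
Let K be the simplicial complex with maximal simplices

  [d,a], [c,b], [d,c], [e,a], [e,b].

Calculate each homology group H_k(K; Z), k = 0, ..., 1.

H_0 ≅ Z,  H_1 ≅ Z.

Fix the vertex order a < b < c < d < e and write every simplex with vertices in increasing order. Then dim K = 1 and the simplices of K are:

  0-simplices (5): a, b, c, d, e
  1-simplices (5): ad, ae, bc, be, cd

giving chain groups C_0 ≅ Z^5, C_1 ≅ Z^5.

The boundary map ∂_1: C_1 → C_0 sends each edge [p,q] (with p < q) to q − p. For instance
  ∂be = e − b.
This gives a 5×5 integer matrix of rank 4; reducing to Smith normal form yields diagonal entries (1,1,1,1).

Now H_k = ker ∂_k / im ∂_{k+1}, so:

  H_0: rank C_0 − rank ∂_1 = 5 − 4 = 1, and the invariant factors of ∂_1 are all 1, so H_0 = Z.
  H_1: rank ker ∂_1 − rank ∂_2 = (5 − 4) − 0 = 1, and there is no ∂_2, so H_1 = Z.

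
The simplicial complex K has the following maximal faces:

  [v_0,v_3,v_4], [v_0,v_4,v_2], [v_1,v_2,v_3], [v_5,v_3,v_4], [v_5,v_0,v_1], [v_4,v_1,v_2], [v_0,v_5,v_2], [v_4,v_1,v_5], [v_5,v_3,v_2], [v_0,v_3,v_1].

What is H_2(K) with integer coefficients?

Take the total order v_0 < v_1 < v_2 < v_3 < v_4 < v_5 on the vertex set. Then K (dimension 2) consists of the simplices:

  0-simplices (6): [v_0], [v_1], [v_2], [v_3], [v_4], [v_5]
  1-simplices (15): (15 of them)
  2-simplices (10): [v_0,v_1,v_3], [v_0,v_1,v_5], [v_0,v_2,v_4], [v_0,v_2,v_5], [v_0,v_3,v_4], [v_1,v_2,v_3], [v_1,v_2,v_4], [v_1,v_4,v_5], [v_2,v_3,v_5], [v_3,v_4,v_5]

giving chain groups C_0 ≅ Z^6, C_1 ≅ Z^15, C_2 ≅ Z^10.

∂_1: C_1 → C_0 maps an edge to its endpoints' difference, ∂[p,q] = q − p. For instance
  ∂[v_2,v_5] = [v_5] − [v_2].
This gives a 6×15 integer matrix of rank 5; reducing to Smith normal form yields diagonal entries (1,1,1,1,1).

∂_2: C_2 → C_1 sends each 2-simplex [p,q,r] to [q,r] − [p,r] + [p,q]. For instance
  ∂[v_1,v_4,v_5] = [v_4,v_5] − [v_1,v_5] + [v_1,v_4],
  ∂[v_0,v_1,v_3] = [v_1,v_3] − [v_0,v_3] + [v_0,v_1].
The resulting 15×10 matrix has rank 10, and its Smith normal form has invariant factors (1,1,1,1,1,1,1,1,1,2).

Computing H_k = (kernel of ∂_k) / (image of ∂_{k+1}):

  H_2: rank ker ∂_2 − rank ∂_3 = (10 − 10) − 0 = 0, and there is no ∂_3, so H_2 = 0.

(K is a triangulation of the real projective plane RP^2.)

H_2 ≅ 0.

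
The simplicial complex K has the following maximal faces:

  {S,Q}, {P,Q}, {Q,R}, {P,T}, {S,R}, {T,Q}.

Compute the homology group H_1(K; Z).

We work with the vertex ordering P < Q < R < S < T. The simplices of K, each written with vertices in increasing order, are:

  0-simplices (5): P, Q, R, S, T
  1-simplices (6): PQ, PT, QR, QS, QT, RS

so the chain groups are C_0 ≅ Z^5, C_1 ≅ Z^6.

Boundary ∂_1: C_1 → C_0 sends each edge [p,q] (with p < q) to q − p. For instance
  ∂QS = S − Q.
The 5×6 boundary matrix has rank 4 and Smith normal form diag(1,1,1,1).

Reading off H_k = ker ∂_k / im ∂_{k+1}:

  H_1: rank ker ∂_1 − rank ∂_2 = (6 − 4) − 0 = 2, and there is no ∂_2, so H_1 = Z^2.

H_1 ≅ Z^2.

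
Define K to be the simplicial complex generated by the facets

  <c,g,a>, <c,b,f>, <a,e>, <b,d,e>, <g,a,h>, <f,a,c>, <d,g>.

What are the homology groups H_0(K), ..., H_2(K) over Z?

H_0 = Z,  H_1 = Z^2,  H_2 = 0.

We work with the vertex ordering a < b < c < d < e < f < g < h. The simplices of K, each written with vertices in increasing order, are:

  0-simplices (8): a, b, c, d, e, f, g, h
  1-simplices (14): ac, ae, af, ag, ah, bc, bd, be, bf, cf, cg, de, dg, gh
  2-simplices (5): acf, acg, agh, bcf, bde

giving chain groups C_0 ≅ Z^8, C_1 ≅ Z^14, C_2 ≅ Z^5.

Boundary ∂_1: C_1 → C_0 is given by ∂[p,q] = [q] − [p]. For instance
  ∂bc = c − b.
The resulting 8×14 matrix has rank 7, and its Smith normal form has invariant factors (1,1,1,1,1,1,1).

Boundary ∂_2: C_2 → C_1 maps a triangle to the signed sum of its edges. For instance
  ∂bde = de − be + bd,
  ∂agh = gh − ah + ag.
As a 14×5 matrix over Z this has rank 5, with invariant factors (1,1,1,1,1).

Now H_k = ker ∂_k / im ∂_{k+1}, so:

  H_0: rank C_0 − rank ∂_1 = 8 − 7 = 1, and the invariant factors of ∂_1 are all 1, so H_0 ≅ Z.
  H_1: rank ker ∂_1 − rank ∂_2 = (14 − 7) − 5 = 2, and the invariant factors of ∂_2 are all 1, so H_1 ≅ Z^2.
  H_2: rank ker ∂_2 − rank ∂_3 = (5 − 5) − 0 = 0, and there is no ∂_3, so H_2 ≅ 0.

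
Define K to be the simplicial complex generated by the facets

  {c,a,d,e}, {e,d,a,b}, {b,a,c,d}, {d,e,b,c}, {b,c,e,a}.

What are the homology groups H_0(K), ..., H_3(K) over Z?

H_0 ≅ Z,  H_1 = 0,  H_2 = 0,  H_3 ≅ Z.

Order the vertices as a < b < c < d < e. Listing each simplex with vertices in this order, K has dimension 3 with simplices:

  0-simplices (5): a, b, c, d, e
  1-simplices (10): ab, ac, ad, ae, bc, bd, be, cd, ce, de
  2-simplices (10): abc, abd, abe, acd, ace, ade, bcd, bce, bde, cde
  3-simplices (5): abcd, abce, abde, acde, bcde

Hence C_0 ≅ Z^5, C_1 ≅ Z^10, C_2 ≅ Z^10, C_3 ≅ Z^5.

Boundary ∂_1: C_1 → C_0 sends each edge [p,q] (with p < q) to q − p. For instance
  ∂ac = c − a.
The 5×10 boundary matrix has rank 4 and Smith normal form diag(1,1,1,1).

∂_2: C_2 → C_1 acts by ∂[p,q,r] = [q,r] − [p,r] + [p,q]. For instance
  ∂abe = be − ae + ab,
  ∂bcd = cd − bd + bc.
The resulting 10×10 matrix has rank 6, and its Smith normal form has invariant factors (1,1,1,1,1,1).

Boundary ∂_3: C_3 → C_2 sends each 3-simplex σ to the alternating sum Σ_i (−1)^i (σ with its i-th vertex removed). For instance
  ∂abcd = bcd − acd + abd − abc,
  ∂abde = bde − ade + abe − abd.
This gives a 10×5 integer matrix of rank 4; reducing to Smith normal form yields diagonal entries (1,1,1,1).

Computing H_k = (kernel of ∂_k) / (image of ∂_{k+1}):

  H_0: rank C_0 − rank ∂_1 = 5 − 4 = 1, and the invariant factors of ∂_1 are all 1, so H_0 ≅ Z.
  H_1: rank ker ∂_1 − rank ∂_2 = (10 − 4) − 6 = 0, and the invariant factors of ∂_2 are all 1, so H_1 ≅ 0.
  H_2: rank ker ∂_2 − rank ∂_3 = (10 − 6) − 4 = 0, and the invariant factors of ∂_3 are all 1, so H_2 ≅ 0.
  H_3: rank ker ∂_3 − rank ∂_4 = (5 − 4) − 0 = 1, and there is no ∂_4, so H_3 ≅ Z.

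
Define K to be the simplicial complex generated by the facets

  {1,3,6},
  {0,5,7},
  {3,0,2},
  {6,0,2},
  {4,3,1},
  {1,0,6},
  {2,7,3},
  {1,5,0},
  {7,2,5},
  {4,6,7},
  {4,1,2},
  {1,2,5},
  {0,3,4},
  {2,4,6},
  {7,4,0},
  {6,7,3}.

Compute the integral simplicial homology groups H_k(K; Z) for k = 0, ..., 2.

H_0 ≅ Z,  H_1 ≅ Z^2,  H_2 ≅ Z.

We work with the vertex ordering 0 < 1 < 2 < 3 < 4 < 5 < 6 < 7. The simplices of K, each written with vertices in increasing order, are:

  0-simplices (8): [0], [1], [2], [3], [4], [5], [6], [7]
  1-simplices (24): (24 of them)
  2-simplices (16): [0,1,5], [0,1,6], [0,2,3], [0,2,6], [0,3,4], [0,4,7], [0,5,7], [1,2,4], [1,2,5], [1,3,4], [1,3,6], [2,3,7], [2,4,6], [2,5,7], [3,6,7], [4,6,7]

giving chain groups C_0 ≅ Z^8, C_1 ≅ Z^24, C_2 ≅ Z^16.

∂_1: C_1 → C_0 is given by ∂[p,q] = [q] − [p].
As a 8×24 matrix over Z this has rank 7, with invariant factors (1,1,1,1,1,1,1).

∂_2: C_2 → C_1 maps a triangle to the signed sum of its edges. For instance
  ∂[1,3,4] = [3,4] − [1,4] + [1,3],
  ∂[2,3,7] = [3,7] − [2,7] + [2,3].
The resulting 24×16 matrix has rank 15, and its Smith normal form has invariant factors (1,1,1,1,1,1,1,1,1,1,1,1,1,1,1).

Reading off H_k = ker ∂_k / im ∂_{k+1}:

  H_0: rank C_0 − rank ∂_1 = 8 − 7 = 1, and the invariant factors of ∂_1 are all 1, so H_0 ≅ Z.
  H_1: rank ker ∂_1 − rank ∂_2 = (24 − 7) − 15 = 2, and the invariant factors of ∂_2 are all 1, so H_1 ≅ Z^2.
  H_2: rank ker ∂_2 − rank ∂_3 = (16 − 15) − 0 = 1, and there is no ∂_3, so H_2 ≅ Z.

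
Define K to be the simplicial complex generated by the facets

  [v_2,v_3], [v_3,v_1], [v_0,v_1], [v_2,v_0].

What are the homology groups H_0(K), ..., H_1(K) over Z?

Fix the vertex order v_0 < v_1 < v_2 < v_3 and write every simplex with vertices in increasing order. Then dim K = 1 and the simplices of K are:

  0-simplices (4): [v_0], [v_1], [v_2], [v_3]
  1-simplices (4): [v_0,v_1], [v_0,v_2], [v_1,v_3], [v_2,v_3]

Hence C_0 ≅ Z^4, C_1 ≅ Z^4.

Boundary ∂_1: C_1 → C_0 is given by ∂[p,q] = [q] − [p]. For instance
  ∂[v_0,v_2] = [v_2] − [v_0].
The 4×4 boundary matrix has rank 3 and Smith normal form diag(1,1,1).

Reading off H_k = ker ∂_k / im ∂_{k+1}:

  H_0: rank C_0 − rank ∂_1 = 4 − 3 = 1, and the invariant factors of ∂_1 are all 1, so H_0 = Z.
  H_1: rank ker ∂_1 − rank ∂_2 = (4 − 3) − 0 = 1, and there is no ∂_2, so H_1 = Z.

(K is a triangulation of the circle S^1.)

H_0 = Z,  H_1 = Z.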